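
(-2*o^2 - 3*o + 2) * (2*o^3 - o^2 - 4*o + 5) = -4*o^5 - 4*o^4 + 15*o^3 - 23*o + 10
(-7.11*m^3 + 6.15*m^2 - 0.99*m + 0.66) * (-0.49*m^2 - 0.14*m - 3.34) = 3.4839*m^5 - 2.0181*m^4 + 23.3715*m^3 - 20.7258*m^2 + 3.2142*m - 2.2044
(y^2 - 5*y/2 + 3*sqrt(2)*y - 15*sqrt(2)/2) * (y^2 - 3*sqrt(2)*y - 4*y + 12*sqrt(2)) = y^4 - 13*y^3/2 - 8*y^2 + 117*y - 180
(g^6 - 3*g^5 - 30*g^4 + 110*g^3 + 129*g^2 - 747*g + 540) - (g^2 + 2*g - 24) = g^6 - 3*g^5 - 30*g^4 + 110*g^3 + 128*g^2 - 749*g + 564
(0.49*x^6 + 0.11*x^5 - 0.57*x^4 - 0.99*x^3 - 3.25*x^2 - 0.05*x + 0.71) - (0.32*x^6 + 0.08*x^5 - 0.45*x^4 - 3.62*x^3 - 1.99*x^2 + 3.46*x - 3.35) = 0.17*x^6 + 0.03*x^5 - 0.12*x^4 + 2.63*x^3 - 1.26*x^2 - 3.51*x + 4.06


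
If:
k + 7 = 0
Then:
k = -7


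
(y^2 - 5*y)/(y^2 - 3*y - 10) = y/(y + 2)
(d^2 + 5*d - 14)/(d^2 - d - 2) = (d + 7)/(d + 1)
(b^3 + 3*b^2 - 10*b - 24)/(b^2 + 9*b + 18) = (b^3 + 3*b^2 - 10*b - 24)/(b^2 + 9*b + 18)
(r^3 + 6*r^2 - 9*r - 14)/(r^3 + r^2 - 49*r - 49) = (r - 2)/(r - 7)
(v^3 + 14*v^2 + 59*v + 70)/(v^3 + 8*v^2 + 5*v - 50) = (v^2 + 9*v + 14)/(v^2 + 3*v - 10)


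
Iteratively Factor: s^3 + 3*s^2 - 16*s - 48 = (s + 3)*(s^2 - 16) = (s - 4)*(s + 3)*(s + 4)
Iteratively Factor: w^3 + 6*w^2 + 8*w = (w)*(w^2 + 6*w + 8) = w*(w + 4)*(w + 2)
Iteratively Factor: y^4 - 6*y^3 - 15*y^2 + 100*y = (y - 5)*(y^3 - y^2 - 20*y) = (y - 5)*(y + 4)*(y^2 - 5*y) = y*(y - 5)*(y + 4)*(y - 5)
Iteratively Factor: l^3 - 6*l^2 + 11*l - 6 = (l - 3)*(l^2 - 3*l + 2) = (l - 3)*(l - 2)*(l - 1)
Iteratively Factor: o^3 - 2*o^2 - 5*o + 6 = (o - 1)*(o^2 - o - 6) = (o - 3)*(o - 1)*(o + 2)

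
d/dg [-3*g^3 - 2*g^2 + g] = -9*g^2 - 4*g + 1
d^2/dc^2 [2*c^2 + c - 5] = 4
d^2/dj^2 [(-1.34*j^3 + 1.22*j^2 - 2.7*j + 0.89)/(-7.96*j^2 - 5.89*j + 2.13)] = (2.27373675443232e-13*j^5 + 5.6843418860808e-14*j^4 + 594.964268*j^3 - 563.327508*j^2 + 60.78174*j - 35.254738)/(504.358336*j^6 + 1119.599472*j^5 + 423.566724*j^4 - 394.846163*j^3 - 113.341347*j^2 + 80.167023*j - 9.663597)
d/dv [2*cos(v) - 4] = -2*sin(v)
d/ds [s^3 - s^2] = s*(3*s - 2)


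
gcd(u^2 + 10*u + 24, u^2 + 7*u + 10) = 1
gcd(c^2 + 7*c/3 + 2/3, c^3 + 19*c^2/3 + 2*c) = c + 1/3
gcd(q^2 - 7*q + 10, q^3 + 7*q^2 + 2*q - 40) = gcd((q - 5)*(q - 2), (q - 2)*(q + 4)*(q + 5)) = q - 2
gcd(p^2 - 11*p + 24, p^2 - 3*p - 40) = p - 8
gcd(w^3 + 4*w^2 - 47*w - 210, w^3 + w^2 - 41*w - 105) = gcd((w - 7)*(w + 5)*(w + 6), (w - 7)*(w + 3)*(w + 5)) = w^2 - 2*w - 35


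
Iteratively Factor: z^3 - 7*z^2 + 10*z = (z)*(z^2 - 7*z + 10) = z*(z - 2)*(z - 5)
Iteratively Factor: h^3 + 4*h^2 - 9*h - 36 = (h + 4)*(h^2 - 9) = (h - 3)*(h + 4)*(h + 3)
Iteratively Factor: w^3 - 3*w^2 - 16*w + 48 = (w - 4)*(w^2 + w - 12) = (w - 4)*(w + 4)*(w - 3)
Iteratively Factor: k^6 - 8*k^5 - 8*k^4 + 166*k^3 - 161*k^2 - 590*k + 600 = (k + 2)*(k^5 - 10*k^4 + 12*k^3 + 142*k^2 - 445*k + 300) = (k - 5)*(k + 2)*(k^4 - 5*k^3 - 13*k^2 + 77*k - 60) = (k - 5)*(k - 3)*(k + 2)*(k^3 - 2*k^2 - 19*k + 20) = (k - 5)^2*(k - 3)*(k + 2)*(k^2 + 3*k - 4) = (k - 5)^2*(k - 3)*(k + 2)*(k + 4)*(k - 1)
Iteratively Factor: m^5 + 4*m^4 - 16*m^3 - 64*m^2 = (m + 4)*(m^4 - 16*m^2) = m*(m + 4)*(m^3 - 16*m) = m*(m - 4)*(m + 4)*(m^2 + 4*m) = m^2*(m - 4)*(m + 4)*(m + 4)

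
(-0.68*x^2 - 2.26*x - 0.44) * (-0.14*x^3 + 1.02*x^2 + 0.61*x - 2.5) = 0.0952*x^5 - 0.3772*x^4 - 2.6584*x^3 - 0.1274*x^2 + 5.3816*x + 1.1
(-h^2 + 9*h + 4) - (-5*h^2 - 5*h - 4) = 4*h^2 + 14*h + 8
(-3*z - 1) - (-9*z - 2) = 6*z + 1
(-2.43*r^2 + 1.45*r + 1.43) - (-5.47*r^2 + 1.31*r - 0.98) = 3.04*r^2 + 0.14*r + 2.41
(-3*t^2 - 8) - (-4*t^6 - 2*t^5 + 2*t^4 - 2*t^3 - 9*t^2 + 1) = 4*t^6 + 2*t^5 - 2*t^4 + 2*t^3 + 6*t^2 - 9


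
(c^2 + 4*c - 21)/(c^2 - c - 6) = (c + 7)/(c + 2)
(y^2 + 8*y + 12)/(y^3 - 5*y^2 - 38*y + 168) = (y + 2)/(y^2 - 11*y + 28)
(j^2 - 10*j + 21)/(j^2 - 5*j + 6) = (j - 7)/(j - 2)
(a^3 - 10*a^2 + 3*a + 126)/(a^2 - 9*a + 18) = (a^2 - 4*a - 21)/(a - 3)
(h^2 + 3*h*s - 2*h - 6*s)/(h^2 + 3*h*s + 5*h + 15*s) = (h - 2)/(h + 5)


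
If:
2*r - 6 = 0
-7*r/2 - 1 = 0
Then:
No Solution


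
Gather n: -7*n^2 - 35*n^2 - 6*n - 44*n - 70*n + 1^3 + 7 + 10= -42*n^2 - 120*n + 18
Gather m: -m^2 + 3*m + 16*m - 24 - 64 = -m^2 + 19*m - 88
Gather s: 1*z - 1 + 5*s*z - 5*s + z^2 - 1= s*(5*z - 5) + z^2 + z - 2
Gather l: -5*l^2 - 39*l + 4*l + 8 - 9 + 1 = -5*l^2 - 35*l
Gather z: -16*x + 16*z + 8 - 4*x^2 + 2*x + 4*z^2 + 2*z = -4*x^2 - 14*x + 4*z^2 + 18*z + 8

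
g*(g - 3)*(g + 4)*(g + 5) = g^4 + 6*g^3 - 7*g^2 - 60*g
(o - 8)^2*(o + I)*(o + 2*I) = o^4 - 16*o^3 + 3*I*o^3 + 62*o^2 - 48*I*o^2 + 32*o + 192*I*o - 128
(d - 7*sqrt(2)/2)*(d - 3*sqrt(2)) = d^2 - 13*sqrt(2)*d/2 + 21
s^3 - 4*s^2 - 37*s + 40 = (s - 8)*(s - 1)*(s + 5)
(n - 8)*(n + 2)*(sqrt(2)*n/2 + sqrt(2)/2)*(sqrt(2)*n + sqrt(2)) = n^4 - 4*n^3 - 27*n^2 - 38*n - 16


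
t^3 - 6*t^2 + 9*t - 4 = (t - 4)*(t - 1)^2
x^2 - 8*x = x*(x - 8)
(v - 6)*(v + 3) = v^2 - 3*v - 18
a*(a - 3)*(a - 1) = a^3 - 4*a^2 + 3*a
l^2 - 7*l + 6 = (l - 6)*(l - 1)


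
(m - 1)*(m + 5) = m^2 + 4*m - 5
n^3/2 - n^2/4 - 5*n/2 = n*(n/2 + 1)*(n - 5/2)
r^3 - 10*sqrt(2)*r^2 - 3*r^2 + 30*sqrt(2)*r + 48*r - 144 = (r - 3)*(r - 6*sqrt(2))*(r - 4*sqrt(2))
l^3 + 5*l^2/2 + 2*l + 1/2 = (l + 1/2)*(l + 1)^2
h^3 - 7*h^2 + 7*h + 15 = (h - 5)*(h - 3)*(h + 1)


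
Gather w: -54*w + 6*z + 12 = -54*w + 6*z + 12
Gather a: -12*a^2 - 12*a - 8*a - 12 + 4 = -12*a^2 - 20*a - 8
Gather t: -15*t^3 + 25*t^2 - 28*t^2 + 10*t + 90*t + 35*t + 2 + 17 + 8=-15*t^3 - 3*t^2 + 135*t + 27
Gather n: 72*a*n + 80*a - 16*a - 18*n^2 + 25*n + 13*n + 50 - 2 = 64*a - 18*n^2 + n*(72*a + 38) + 48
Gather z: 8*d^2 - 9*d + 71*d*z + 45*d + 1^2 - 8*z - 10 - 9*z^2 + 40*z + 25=8*d^2 + 36*d - 9*z^2 + z*(71*d + 32) + 16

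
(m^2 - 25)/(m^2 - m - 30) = (m - 5)/(m - 6)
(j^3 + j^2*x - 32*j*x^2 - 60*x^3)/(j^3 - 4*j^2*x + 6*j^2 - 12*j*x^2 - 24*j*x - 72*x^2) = (j + 5*x)/(j + 6)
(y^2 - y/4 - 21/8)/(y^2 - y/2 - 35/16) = 2*(2*y + 3)/(4*y + 5)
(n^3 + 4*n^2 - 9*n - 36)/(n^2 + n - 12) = n + 3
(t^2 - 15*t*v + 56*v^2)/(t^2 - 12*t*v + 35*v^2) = (t - 8*v)/(t - 5*v)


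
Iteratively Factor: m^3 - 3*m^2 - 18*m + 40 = (m + 4)*(m^2 - 7*m + 10) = (m - 5)*(m + 4)*(m - 2)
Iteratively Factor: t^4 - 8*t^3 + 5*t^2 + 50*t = (t)*(t^3 - 8*t^2 + 5*t + 50) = t*(t + 2)*(t^2 - 10*t + 25) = t*(t - 5)*(t + 2)*(t - 5)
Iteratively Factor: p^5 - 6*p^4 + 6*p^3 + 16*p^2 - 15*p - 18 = (p - 3)*(p^4 - 3*p^3 - 3*p^2 + 7*p + 6) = (p - 3)^2*(p^3 - 3*p - 2) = (p - 3)^2*(p + 1)*(p^2 - p - 2) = (p - 3)^2*(p - 2)*(p + 1)*(p + 1)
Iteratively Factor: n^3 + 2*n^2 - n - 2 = (n + 2)*(n^2 - 1) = (n - 1)*(n + 2)*(n + 1)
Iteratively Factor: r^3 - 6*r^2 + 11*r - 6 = (r - 3)*(r^2 - 3*r + 2) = (r - 3)*(r - 1)*(r - 2)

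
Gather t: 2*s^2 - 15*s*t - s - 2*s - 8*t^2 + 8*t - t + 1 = 2*s^2 - 3*s - 8*t^2 + t*(7 - 15*s) + 1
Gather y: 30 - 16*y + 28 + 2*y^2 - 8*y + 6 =2*y^2 - 24*y + 64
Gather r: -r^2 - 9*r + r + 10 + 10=-r^2 - 8*r + 20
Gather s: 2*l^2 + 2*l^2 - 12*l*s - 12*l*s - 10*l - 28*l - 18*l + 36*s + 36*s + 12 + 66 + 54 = 4*l^2 - 56*l + s*(72 - 24*l) + 132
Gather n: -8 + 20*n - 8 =20*n - 16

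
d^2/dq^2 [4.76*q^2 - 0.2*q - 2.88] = 9.52000000000000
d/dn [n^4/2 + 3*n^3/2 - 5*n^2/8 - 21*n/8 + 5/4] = 2*n^3 + 9*n^2/2 - 5*n/4 - 21/8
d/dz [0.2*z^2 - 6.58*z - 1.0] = 0.4*z - 6.58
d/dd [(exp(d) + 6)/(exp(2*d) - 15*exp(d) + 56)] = (-(exp(d) + 6)*(2*exp(d) - 15) + exp(2*d) - 15*exp(d) + 56)*exp(d)/(exp(2*d) - 15*exp(d) + 56)^2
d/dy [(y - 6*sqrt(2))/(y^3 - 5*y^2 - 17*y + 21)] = (y^3 - 5*y^2 - 17*y + (y - 6*sqrt(2))*(-3*y^2 + 10*y + 17) + 21)/(y^3 - 5*y^2 - 17*y + 21)^2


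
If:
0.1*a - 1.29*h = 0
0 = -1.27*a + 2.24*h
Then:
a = 0.00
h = 0.00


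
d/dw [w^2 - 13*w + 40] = 2*w - 13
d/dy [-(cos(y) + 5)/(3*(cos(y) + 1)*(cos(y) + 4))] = (sin(y)^2 - 10*cos(y) - 22)*sin(y)/(3*(cos(y) + 1)^2*(cos(y) + 4)^2)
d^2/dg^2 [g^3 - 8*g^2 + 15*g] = 6*g - 16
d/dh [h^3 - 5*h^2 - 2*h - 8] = 3*h^2 - 10*h - 2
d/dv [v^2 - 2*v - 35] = 2*v - 2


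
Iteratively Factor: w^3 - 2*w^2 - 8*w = (w + 2)*(w^2 - 4*w) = (w - 4)*(w + 2)*(w)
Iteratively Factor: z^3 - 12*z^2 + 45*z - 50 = (z - 5)*(z^2 - 7*z + 10) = (z - 5)^2*(z - 2)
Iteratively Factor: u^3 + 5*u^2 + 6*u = (u + 3)*(u^2 + 2*u) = u*(u + 3)*(u + 2)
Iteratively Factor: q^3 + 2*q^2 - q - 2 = (q + 2)*(q^2 - 1) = (q + 1)*(q + 2)*(q - 1)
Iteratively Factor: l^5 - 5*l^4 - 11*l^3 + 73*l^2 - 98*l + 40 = (l + 4)*(l^4 - 9*l^3 + 25*l^2 - 27*l + 10) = (l - 1)*(l + 4)*(l^3 - 8*l^2 + 17*l - 10) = (l - 5)*(l - 1)*(l + 4)*(l^2 - 3*l + 2) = (l - 5)*(l - 1)^2*(l + 4)*(l - 2)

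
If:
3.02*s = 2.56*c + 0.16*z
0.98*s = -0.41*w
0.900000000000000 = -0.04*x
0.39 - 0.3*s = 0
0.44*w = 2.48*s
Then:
No Solution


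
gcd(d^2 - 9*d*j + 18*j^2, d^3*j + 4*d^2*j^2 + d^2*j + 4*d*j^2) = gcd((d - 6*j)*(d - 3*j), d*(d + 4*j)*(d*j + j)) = 1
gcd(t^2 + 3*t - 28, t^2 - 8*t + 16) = t - 4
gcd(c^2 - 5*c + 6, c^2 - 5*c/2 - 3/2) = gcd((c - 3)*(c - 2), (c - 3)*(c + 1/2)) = c - 3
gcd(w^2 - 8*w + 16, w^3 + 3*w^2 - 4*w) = 1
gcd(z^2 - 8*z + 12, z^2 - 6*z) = z - 6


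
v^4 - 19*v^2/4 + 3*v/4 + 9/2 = (v - 3/2)^2*(v + 1)*(v + 2)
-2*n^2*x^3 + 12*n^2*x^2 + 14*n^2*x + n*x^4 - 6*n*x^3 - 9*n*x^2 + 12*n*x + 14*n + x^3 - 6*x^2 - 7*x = (-2*n + x)*(x - 7)*(x + 1)*(n*x + 1)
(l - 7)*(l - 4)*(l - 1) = l^3 - 12*l^2 + 39*l - 28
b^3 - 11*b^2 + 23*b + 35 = (b - 7)*(b - 5)*(b + 1)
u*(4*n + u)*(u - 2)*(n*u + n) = 4*n^2*u^3 - 4*n^2*u^2 - 8*n^2*u + n*u^4 - n*u^3 - 2*n*u^2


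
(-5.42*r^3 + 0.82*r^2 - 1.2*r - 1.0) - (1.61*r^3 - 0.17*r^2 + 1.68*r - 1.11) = -7.03*r^3 + 0.99*r^2 - 2.88*r + 0.11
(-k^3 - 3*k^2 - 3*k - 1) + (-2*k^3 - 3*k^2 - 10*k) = -3*k^3 - 6*k^2 - 13*k - 1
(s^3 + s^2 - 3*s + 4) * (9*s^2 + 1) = 9*s^5 + 9*s^4 - 26*s^3 + 37*s^2 - 3*s + 4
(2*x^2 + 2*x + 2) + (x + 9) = 2*x^2 + 3*x + 11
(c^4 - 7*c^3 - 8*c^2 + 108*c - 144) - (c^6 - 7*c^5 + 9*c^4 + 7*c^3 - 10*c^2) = -c^6 + 7*c^5 - 8*c^4 - 14*c^3 + 2*c^2 + 108*c - 144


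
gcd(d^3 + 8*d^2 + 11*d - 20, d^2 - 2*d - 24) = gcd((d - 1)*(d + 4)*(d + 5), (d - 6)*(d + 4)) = d + 4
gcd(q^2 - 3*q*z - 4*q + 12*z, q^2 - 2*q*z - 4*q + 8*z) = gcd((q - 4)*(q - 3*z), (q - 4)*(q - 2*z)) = q - 4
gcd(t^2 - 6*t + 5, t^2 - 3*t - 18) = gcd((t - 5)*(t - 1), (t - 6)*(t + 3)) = 1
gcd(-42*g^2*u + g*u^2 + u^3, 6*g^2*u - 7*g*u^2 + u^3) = -6*g*u + u^2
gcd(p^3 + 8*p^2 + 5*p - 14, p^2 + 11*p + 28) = p + 7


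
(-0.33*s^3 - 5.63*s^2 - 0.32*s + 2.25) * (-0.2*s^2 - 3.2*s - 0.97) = 0.066*s^5 + 2.182*s^4 + 18.4001*s^3 + 6.0351*s^2 - 6.8896*s - 2.1825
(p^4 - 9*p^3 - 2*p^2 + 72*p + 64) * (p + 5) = p^5 - 4*p^4 - 47*p^3 + 62*p^2 + 424*p + 320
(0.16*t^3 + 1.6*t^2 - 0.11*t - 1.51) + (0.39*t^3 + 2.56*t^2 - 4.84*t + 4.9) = 0.55*t^3 + 4.16*t^2 - 4.95*t + 3.39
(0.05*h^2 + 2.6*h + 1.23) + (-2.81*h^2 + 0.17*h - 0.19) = -2.76*h^2 + 2.77*h + 1.04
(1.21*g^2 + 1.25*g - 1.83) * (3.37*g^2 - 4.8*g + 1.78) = 4.0777*g^4 - 1.5955*g^3 - 10.0133*g^2 + 11.009*g - 3.2574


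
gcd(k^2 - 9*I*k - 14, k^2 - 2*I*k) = k - 2*I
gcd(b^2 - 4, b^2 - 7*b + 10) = b - 2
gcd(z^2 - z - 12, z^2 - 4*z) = z - 4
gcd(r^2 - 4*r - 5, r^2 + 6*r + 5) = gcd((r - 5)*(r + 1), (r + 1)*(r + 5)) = r + 1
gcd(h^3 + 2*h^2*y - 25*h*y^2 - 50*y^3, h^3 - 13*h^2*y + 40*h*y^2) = -h + 5*y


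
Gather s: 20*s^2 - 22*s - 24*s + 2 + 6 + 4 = 20*s^2 - 46*s + 12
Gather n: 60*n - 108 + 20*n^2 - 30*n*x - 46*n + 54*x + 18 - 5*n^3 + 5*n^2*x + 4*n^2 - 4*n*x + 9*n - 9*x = -5*n^3 + n^2*(5*x + 24) + n*(23 - 34*x) + 45*x - 90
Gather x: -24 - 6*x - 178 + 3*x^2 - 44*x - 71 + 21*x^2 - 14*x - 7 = 24*x^2 - 64*x - 280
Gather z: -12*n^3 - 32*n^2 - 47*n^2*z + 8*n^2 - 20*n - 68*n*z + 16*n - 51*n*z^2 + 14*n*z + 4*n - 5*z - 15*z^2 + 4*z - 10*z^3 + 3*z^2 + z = -12*n^3 - 24*n^2 - 10*z^3 + z^2*(-51*n - 12) + z*(-47*n^2 - 54*n)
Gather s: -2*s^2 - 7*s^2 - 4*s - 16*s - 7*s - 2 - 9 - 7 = -9*s^2 - 27*s - 18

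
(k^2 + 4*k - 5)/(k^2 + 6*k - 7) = (k + 5)/(k + 7)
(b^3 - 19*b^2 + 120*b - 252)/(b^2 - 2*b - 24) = (b^2 - 13*b + 42)/(b + 4)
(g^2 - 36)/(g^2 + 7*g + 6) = (g - 6)/(g + 1)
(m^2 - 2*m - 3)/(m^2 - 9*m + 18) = (m + 1)/(m - 6)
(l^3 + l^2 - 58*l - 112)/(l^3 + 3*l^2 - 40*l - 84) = (l - 8)/(l - 6)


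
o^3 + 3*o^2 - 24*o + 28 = (o - 2)^2*(o + 7)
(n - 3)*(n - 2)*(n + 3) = n^3 - 2*n^2 - 9*n + 18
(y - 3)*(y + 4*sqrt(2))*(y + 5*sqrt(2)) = y^3 - 3*y^2 + 9*sqrt(2)*y^2 - 27*sqrt(2)*y + 40*y - 120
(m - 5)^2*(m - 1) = m^3 - 11*m^2 + 35*m - 25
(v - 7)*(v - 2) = v^2 - 9*v + 14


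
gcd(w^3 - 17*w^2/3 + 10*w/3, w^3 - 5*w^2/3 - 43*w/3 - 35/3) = w - 5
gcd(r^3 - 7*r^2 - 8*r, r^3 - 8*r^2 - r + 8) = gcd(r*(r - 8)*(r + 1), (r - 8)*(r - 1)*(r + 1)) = r^2 - 7*r - 8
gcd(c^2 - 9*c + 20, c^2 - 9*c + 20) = c^2 - 9*c + 20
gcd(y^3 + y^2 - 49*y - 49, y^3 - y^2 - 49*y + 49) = y^2 - 49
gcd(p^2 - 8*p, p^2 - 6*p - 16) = p - 8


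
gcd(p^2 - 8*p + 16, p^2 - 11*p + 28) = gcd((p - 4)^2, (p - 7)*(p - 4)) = p - 4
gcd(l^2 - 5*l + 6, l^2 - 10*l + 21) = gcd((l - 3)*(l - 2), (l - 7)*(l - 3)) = l - 3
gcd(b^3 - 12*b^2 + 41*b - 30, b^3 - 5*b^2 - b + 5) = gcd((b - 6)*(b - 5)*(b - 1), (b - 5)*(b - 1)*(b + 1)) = b^2 - 6*b + 5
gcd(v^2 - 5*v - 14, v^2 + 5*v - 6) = 1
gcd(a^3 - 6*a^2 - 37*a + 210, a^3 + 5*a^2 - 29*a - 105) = a - 5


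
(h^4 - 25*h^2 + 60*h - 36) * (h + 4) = h^5 + 4*h^4 - 25*h^3 - 40*h^2 + 204*h - 144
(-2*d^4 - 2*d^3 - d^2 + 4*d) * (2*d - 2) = -4*d^5 + 2*d^3 + 10*d^2 - 8*d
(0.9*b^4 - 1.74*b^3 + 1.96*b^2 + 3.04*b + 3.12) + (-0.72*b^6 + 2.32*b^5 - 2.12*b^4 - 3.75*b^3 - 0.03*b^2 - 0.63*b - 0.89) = -0.72*b^6 + 2.32*b^5 - 1.22*b^4 - 5.49*b^3 + 1.93*b^2 + 2.41*b + 2.23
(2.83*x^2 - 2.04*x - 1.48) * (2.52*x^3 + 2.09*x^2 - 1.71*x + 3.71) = 7.1316*x^5 + 0.773899999999999*x^4 - 12.8325*x^3 + 10.8945*x^2 - 5.0376*x - 5.4908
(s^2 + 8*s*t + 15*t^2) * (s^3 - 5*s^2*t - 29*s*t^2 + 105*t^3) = s^5 + 3*s^4*t - 54*s^3*t^2 - 202*s^2*t^3 + 405*s*t^4 + 1575*t^5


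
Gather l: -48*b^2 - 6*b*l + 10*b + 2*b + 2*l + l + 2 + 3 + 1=-48*b^2 + 12*b + l*(3 - 6*b) + 6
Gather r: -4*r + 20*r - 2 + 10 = 16*r + 8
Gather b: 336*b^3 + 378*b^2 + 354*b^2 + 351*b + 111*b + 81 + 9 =336*b^3 + 732*b^2 + 462*b + 90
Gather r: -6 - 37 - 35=-78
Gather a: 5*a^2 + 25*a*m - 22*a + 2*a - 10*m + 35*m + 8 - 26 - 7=5*a^2 + a*(25*m - 20) + 25*m - 25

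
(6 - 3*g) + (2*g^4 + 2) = 2*g^4 - 3*g + 8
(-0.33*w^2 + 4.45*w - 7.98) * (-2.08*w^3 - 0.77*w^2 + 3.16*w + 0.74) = 0.6864*w^5 - 9.0019*w^4 + 12.1291*w^3 + 19.9624*w^2 - 21.9238*w - 5.9052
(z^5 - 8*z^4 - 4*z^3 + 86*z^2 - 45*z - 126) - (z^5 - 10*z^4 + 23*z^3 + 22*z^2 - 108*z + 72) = 2*z^4 - 27*z^3 + 64*z^2 + 63*z - 198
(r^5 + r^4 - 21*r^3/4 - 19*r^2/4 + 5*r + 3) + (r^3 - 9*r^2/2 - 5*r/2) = r^5 + r^4 - 17*r^3/4 - 37*r^2/4 + 5*r/2 + 3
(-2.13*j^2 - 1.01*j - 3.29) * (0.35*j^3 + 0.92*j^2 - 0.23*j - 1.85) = -0.7455*j^5 - 2.3131*j^4 - 1.5908*j^3 + 1.146*j^2 + 2.6252*j + 6.0865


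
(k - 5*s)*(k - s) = k^2 - 6*k*s + 5*s^2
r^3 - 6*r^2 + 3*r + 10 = (r - 5)*(r - 2)*(r + 1)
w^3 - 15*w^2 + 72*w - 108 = (w - 6)^2*(w - 3)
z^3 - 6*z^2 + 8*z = z*(z - 4)*(z - 2)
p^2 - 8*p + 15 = (p - 5)*(p - 3)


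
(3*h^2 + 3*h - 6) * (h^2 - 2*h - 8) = 3*h^4 - 3*h^3 - 36*h^2 - 12*h + 48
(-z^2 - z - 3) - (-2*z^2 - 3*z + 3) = z^2 + 2*z - 6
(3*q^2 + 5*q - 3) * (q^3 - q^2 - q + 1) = 3*q^5 + 2*q^4 - 11*q^3 + q^2 + 8*q - 3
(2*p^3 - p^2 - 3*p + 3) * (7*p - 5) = 14*p^4 - 17*p^3 - 16*p^2 + 36*p - 15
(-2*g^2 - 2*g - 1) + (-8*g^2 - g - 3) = -10*g^2 - 3*g - 4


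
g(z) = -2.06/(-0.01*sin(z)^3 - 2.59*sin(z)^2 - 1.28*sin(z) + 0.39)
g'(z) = -2.06*(0.03*sin(z)^2*cos(z) + 5.18*sin(z)*cos(z) + 1.28*cos(z))/(-0.01*sin(z)^3 - 2.59*sin(z)^2 - 1.28*sin(z) + 0.39)^2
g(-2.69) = -4.52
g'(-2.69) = -8.68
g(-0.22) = -3.77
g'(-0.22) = -1.02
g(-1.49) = 2.30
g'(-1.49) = 0.80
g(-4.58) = 0.60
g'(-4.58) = 0.15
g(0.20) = -61.68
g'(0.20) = -4181.45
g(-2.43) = -16.59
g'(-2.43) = -211.57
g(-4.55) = 0.60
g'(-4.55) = 0.18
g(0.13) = -11.41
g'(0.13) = -122.35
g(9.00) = 3.56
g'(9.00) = 19.21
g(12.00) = -6.19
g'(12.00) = 23.42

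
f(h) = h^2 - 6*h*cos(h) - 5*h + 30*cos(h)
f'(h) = 6*h*sin(h) + 2*h - 30*sin(h) - 6*cos(h) - 5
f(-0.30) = 31.97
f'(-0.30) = -1.93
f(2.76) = -18.66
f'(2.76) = 1.08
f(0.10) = 28.76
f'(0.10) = -13.71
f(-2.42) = -15.47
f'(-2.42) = 24.07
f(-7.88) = 99.48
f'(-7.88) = 56.65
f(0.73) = 15.97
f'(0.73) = -25.10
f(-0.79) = 29.03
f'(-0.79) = 13.87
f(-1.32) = 17.75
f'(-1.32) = 27.60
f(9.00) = 57.87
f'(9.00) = 28.36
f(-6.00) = 129.37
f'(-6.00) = -41.20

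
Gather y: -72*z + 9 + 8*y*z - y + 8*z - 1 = y*(8*z - 1) - 64*z + 8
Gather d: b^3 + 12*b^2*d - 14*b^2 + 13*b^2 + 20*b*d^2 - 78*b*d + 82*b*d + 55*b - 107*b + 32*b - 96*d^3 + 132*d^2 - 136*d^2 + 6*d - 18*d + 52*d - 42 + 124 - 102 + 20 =b^3 - b^2 - 20*b - 96*d^3 + d^2*(20*b - 4) + d*(12*b^2 + 4*b + 40)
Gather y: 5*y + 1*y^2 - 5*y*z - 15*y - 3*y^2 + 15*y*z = -2*y^2 + y*(10*z - 10)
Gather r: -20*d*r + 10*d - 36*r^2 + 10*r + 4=10*d - 36*r^2 + r*(10 - 20*d) + 4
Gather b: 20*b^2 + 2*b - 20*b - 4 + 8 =20*b^2 - 18*b + 4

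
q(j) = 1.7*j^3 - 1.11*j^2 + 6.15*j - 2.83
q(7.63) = 734.61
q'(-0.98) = 13.22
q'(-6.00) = 203.07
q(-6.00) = -446.89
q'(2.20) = 25.95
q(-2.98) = -76.00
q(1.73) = 13.29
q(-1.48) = -19.87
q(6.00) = 361.31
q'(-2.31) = 38.49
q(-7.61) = -863.12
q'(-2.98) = 58.06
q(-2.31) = -43.91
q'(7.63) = 286.12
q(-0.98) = -11.52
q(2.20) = 23.43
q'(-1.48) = 20.61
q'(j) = 5.1*j^2 - 2.22*j + 6.15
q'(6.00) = 176.43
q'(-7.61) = 318.40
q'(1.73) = 17.57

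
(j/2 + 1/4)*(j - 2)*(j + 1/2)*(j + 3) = j^4/2 + j^3 - 19*j^2/8 - 23*j/8 - 3/4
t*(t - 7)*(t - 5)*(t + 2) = t^4 - 10*t^3 + 11*t^2 + 70*t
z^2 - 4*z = z*(z - 4)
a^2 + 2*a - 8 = (a - 2)*(a + 4)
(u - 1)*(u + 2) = u^2 + u - 2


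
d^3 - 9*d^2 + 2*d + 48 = (d - 8)*(d - 3)*(d + 2)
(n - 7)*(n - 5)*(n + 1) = n^3 - 11*n^2 + 23*n + 35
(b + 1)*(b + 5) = b^2 + 6*b + 5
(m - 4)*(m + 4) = m^2 - 16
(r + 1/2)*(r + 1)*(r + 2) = r^3 + 7*r^2/2 + 7*r/2 + 1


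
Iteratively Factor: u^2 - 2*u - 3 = (u + 1)*(u - 3)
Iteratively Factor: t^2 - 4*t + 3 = (t - 3)*(t - 1)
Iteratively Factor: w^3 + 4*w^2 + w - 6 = (w + 2)*(w^2 + 2*w - 3) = (w + 2)*(w + 3)*(w - 1)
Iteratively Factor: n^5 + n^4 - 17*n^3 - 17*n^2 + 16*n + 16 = (n - 4)*(n^4 + 5*n^3 + 3*n^2 - 5*n - 4) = (n - 4)*(n + 1)*(n^3 + 4*n^2 - n - 4) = (n - 4)*(n + 1)^2*(n^2 + 3*n - 4) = (n - 4)*(n + 1)^2*(n + 4)*(n - 1)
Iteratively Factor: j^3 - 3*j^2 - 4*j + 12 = (j - 2)*(j^2 - j - 6) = (j - 3)*(j - 2)*(j + 2)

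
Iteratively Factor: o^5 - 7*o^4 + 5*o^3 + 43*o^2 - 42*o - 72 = (o - 3)*(o^4 - 4*o^3 - 7*o^2 + 22*o + 24) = (o - 3)^2*(o^3 - o^2 - 10*o - 8) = (o - 3)^2*(o + 1)*(o^2 - 2*o - 8) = (o - 3)^2*(o + 1)*(o + 2)*(o - 4)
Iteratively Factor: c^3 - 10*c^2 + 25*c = (c - 5)*(c^2 - 5*c) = c*(c - 5)*(c - 5)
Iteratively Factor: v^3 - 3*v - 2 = (v - 2)*(v^2 + 2*v + 1) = (v - 2)*(v + 1)*(v + 1)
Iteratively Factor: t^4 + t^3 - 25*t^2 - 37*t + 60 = (t + 4)*(t^3 - 3*t^2 - 13*t + 15) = (t - 5)*(t + 4)*(t^2 + 2*t - 3) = (t - 5)*(t + 3)*(t + 4)*(t - 1)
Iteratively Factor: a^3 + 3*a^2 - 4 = (a - 1)*(a^2 + 4*a + 4) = (a - 1)*(a + 2)*(a + 2)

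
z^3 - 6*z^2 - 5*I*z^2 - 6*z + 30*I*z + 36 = (z - 6)*(z - 3*I)*(z - 2*I)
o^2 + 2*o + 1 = (o + 1)^2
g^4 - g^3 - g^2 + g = g*(g - 1)^2*(g + 1)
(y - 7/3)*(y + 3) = y^2 + 2*y/3 - 7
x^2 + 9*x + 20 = (x + 4)*(x + 5)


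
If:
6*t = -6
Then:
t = -1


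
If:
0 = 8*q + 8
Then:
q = -1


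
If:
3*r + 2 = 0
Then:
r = -2/3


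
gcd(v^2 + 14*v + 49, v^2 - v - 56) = v + 7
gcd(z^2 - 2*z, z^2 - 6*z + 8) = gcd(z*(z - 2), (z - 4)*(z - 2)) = z - 2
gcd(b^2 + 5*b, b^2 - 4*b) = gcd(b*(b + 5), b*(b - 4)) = b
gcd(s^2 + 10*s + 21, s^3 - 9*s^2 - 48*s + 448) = s + 7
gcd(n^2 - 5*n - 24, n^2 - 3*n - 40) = n - 8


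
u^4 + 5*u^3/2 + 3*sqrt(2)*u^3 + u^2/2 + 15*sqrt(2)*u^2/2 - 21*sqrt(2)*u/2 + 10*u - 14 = (u - 1)*(u + 7/2)*(u + sqrt(2))*(u + 2*sqrt(2))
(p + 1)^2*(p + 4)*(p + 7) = p^4 + 13*p^3 + 51*p^2 + 67*p + 28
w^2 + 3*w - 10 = (w - 2)*(w + 5)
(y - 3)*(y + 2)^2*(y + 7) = y^4 + 8*y^3 - y^2 - 68*y - 84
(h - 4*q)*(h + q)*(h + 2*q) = h^3 - h^2*q - 10*h*q^2 - 8*q^3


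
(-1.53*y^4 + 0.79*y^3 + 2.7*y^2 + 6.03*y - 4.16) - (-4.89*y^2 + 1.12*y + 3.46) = -1.53*y^4 + 0.79*y^3 + 7.59*y^2 + 4.91*y - 7.62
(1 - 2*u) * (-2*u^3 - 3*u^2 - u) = 4*u^4 + 4*u^3 - u^2 - u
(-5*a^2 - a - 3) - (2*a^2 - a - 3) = -7*a^2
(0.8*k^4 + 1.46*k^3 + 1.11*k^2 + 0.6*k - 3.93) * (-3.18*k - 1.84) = -2.544*k^5 - 6.1148*k^4 - 6.2162*k^3 - 3.9504*k^2 + 11.3934*k + 7.2312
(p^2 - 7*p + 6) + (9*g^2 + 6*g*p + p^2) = 9*g^2 + 6*g*p + 2*p^2 - 7*p + 6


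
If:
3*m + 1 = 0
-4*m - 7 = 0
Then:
No Solution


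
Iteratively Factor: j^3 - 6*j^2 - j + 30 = (j + 2)*(j^2 - 8*j + 15) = (j - 3)*(j + 2)*(j - 5)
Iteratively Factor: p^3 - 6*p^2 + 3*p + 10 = (p - 2)*(p^2 - 4*p - 5) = (p - 2)*(p + 1)*(p - 5)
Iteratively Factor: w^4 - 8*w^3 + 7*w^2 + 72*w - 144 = (w - 3)*(w^3 - 5*w^2 - 8*w + 48) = (w - 4)*(w - 3)*(w^2 - w - 12) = (w - 4)*(w - 3)*(w + 3)*(w - 4)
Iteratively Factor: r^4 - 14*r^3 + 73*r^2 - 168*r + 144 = (r - 3)*(r^3 - 11*r^2 + 40*r - 48) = (r - 4)*(r - 3)*(r^2 - 7*r + 12) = (r - 4)*(r - 3)^2*(r - 4)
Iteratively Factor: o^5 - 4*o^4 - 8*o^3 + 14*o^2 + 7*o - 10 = (o - 1)*(o^4 - 3*o^3 - 11*o^2 + 3*o + 10) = (o - 1)^2*(o^3 - 2*o^2 - 13*o - 10) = (o - 5)*(o - 1)^2*(o^2 + 3*o + 2) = (o - 5)*(o - 1)^2*(o + 1)*(o + 2)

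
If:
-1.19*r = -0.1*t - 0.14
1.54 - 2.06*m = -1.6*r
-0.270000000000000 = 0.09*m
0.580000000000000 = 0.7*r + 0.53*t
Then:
No Solution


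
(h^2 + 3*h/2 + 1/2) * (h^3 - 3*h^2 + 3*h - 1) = h^5 - 3*h^4/2 - h^3 + 2*h^2 - 1/2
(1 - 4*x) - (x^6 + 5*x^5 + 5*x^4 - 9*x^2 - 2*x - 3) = -x^6 - 5*x^5 - 5*x^4 + 9*x^2 - 2*x + 4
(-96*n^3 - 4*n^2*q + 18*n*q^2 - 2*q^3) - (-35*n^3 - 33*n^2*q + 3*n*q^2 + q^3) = -61*n^3 + 29*n^2*q + 15*n*q^2 - 3*q^3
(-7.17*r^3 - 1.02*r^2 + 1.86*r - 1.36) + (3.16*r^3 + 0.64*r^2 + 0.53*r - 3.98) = -4.01*r^3 - 0.38*r^2 + 2.39*r - 5.34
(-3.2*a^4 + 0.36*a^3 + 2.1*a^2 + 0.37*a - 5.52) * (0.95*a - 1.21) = -3.04*a^5 + 4.214*a^4 + 1.5594*a^3 - 2.1895*a^2 - 5.6917*a + 6.6792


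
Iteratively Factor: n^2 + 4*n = (n)*(n + 4)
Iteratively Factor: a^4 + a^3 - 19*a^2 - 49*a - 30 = (a + 2)*(a^3 - a^2 - 17*a - 15) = (a + 2)*(a + 3)*(a^2 - 4*a - 5) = (a - 5)*(a + 2)*(a + 3)*(a + 1)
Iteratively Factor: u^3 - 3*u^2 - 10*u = (u + 2)*(u^2 - 5*u) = (u - 5)*(u + 2)*(u)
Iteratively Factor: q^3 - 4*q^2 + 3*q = (q - 1)*(q^2 - 3*q) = (q - 3)*(q - 1)*(q)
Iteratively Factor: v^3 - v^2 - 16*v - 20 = (v + 2)*(v^2 - 3*v - 10) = (v + 2)^2*(v - 5)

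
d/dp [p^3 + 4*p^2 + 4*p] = 3*p^2 + 8*p + 4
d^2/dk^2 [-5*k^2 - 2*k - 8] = -10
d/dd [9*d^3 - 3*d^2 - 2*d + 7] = 27*d^2 - 6*d - 2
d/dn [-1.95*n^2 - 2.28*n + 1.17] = -3.9*n - 2.28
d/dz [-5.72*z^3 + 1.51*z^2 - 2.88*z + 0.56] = -17.16*z^2 + 3.02*z - 2.88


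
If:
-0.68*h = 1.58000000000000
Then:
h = -2.32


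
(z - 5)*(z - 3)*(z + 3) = z^3 - 5*z^2 - 9*z + 45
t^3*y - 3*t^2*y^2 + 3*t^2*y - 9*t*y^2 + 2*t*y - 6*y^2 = (t + 2)*(t - 3*y)*(t*y + y)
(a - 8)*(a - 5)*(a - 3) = a^3 - 16*a^2 + 79*a - 120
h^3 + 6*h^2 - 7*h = h*(h - 1)*(h + 7)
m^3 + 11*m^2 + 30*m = m*(m + 5)*(m + 6)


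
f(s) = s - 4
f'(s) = 1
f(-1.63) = -5.63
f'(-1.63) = 1.00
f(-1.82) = -5.82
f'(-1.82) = 1.00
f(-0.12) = -4.12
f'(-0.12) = 1.00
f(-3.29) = -7.29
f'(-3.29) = 1.00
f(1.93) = -2.07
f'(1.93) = 1.00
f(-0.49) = -4.49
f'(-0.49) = 1.00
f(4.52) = 0.52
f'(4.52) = 1.00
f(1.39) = -2.61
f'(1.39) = 1.00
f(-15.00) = -19.00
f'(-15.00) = 1.00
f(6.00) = 2.00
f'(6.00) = 1.00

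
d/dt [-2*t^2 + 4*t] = 4 - 4*t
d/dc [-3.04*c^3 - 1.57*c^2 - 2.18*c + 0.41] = -9.12*c^2 - 3.14*c - 2.18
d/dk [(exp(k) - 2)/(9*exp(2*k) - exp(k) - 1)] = (-(exp(k) - 2)*(18*exp(k) - 1) + 9*exp(2*k) - exp(k) - 1)*exp(k)/(-9*exp(2*k) + exp(k) + 1)^2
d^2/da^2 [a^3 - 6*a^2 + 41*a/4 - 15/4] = 6*a - 12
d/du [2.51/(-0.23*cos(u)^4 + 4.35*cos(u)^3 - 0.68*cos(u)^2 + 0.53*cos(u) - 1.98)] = (-2.3092*cos(u)^3 + 32.7555*cos(u)^2 - 3.4136*cos(u) + 1.3303)*sin(u)/(0.23*cos(u)^4 - 4.35*cos(u)^3 + 0.68*cos(u)^2 - 0.53*cos(u) + 1.98)^2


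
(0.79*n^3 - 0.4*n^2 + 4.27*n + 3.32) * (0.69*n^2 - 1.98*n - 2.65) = 0.5451*n^5 - 1.8402*n^4 + 1.6448*n^3 - 5.1038*n^2 - 17.8891*n - 8.798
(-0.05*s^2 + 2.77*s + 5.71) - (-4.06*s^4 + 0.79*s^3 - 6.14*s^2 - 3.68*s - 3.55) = 4.06*s^4 - 0.79*s^3 + 6.09*s^2 + 6.45*s + 9.26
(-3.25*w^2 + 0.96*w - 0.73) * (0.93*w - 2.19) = -3.0225*w^3 + 8.0103*w^2 - 2.7813*w + 1.5987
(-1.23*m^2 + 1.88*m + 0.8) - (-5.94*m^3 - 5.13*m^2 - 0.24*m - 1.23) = 5.94*m^3 + 3.9*m^2 + 2.12*m + 2.03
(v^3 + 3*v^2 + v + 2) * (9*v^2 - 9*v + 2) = 9*v^5 + 18*v^4 - 16*v^3 + 15*v^2 - 16*v + 4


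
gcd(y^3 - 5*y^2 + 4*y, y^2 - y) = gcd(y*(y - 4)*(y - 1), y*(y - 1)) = y^2 - y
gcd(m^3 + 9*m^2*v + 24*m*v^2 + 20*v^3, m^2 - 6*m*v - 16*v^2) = m + 2*v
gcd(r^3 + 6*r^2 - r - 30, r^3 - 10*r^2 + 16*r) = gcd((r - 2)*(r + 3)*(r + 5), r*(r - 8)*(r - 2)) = r - 2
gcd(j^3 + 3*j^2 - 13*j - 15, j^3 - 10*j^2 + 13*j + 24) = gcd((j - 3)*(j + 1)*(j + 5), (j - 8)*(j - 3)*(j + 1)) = j^2 - 2*j - 3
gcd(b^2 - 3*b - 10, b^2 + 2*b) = b + 2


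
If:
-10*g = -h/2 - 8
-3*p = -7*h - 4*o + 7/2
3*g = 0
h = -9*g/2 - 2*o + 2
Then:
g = 0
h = -16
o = 9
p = -53/2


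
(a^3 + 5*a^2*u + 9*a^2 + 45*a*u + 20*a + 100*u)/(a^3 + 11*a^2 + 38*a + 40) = (a + 5*u)/(a + 2)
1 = 1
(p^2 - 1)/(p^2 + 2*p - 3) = (p + 1)/(p + 3)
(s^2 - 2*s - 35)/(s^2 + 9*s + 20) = (s - 7)/(s + 4)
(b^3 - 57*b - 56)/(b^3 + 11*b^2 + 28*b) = (b^2 - 7*b - 8)/(b*(b + 4))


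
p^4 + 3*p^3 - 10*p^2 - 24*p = p*(p - 3)*(p + 2)*(p + 4)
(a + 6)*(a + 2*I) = a^2 + 6*a + 2*I*a + 12*I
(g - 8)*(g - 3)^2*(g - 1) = g^4 - 15*g^3 + 71*g^2 - 129*g + 72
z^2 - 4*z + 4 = (z - 2)^2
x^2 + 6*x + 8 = (x + 2)*(x + 4)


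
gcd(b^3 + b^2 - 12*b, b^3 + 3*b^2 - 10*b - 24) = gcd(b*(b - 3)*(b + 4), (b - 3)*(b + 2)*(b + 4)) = b^2 + b - 12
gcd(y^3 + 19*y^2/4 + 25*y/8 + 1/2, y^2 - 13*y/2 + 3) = 1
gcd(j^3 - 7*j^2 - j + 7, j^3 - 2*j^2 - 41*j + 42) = j^2 - 8*j + 7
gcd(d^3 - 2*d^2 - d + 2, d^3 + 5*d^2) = 1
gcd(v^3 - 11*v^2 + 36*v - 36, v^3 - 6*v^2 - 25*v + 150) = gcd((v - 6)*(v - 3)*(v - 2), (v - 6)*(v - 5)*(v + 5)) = v - 6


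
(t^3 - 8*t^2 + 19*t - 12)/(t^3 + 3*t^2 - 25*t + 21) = (t - 4)/(t + 7)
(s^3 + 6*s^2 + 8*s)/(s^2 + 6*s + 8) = s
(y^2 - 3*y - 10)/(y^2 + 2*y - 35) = (y + 2)/(y + 7)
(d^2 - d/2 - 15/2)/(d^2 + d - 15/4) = 2*(d - 3)/(2*d - 3)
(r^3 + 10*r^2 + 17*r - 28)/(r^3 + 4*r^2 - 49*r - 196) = (r - 1)/(r - 7)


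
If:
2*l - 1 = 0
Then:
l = 1/2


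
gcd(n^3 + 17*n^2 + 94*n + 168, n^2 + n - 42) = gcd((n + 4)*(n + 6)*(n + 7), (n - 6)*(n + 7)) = n + 7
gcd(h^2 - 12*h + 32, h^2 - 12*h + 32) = h^2 - 12*h + 32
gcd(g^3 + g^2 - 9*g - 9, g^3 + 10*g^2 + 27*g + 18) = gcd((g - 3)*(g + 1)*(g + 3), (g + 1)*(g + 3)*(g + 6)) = g^2 + 4*g + 3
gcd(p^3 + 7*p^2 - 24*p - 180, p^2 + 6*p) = p + 6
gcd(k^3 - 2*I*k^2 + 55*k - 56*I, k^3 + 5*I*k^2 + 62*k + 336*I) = k^2 - I*k + 56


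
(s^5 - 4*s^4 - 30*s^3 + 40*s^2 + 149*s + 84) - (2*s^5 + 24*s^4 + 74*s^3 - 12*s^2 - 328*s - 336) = -s^5 - 28*s^4 - 104*s^3 + 52*s^2 + 477*s + 420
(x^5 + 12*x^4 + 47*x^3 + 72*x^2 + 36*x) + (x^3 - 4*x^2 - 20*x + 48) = x^5 + 12*x^4 + 48*x^3 + 68*x^2 + 16*x + 48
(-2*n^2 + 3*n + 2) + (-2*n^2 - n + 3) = -4*n^2 + 2*n + 5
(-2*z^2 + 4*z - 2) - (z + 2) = -2*z^2 + 3*z - 4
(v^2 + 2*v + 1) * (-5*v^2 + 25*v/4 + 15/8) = -5*v^4 - 15*v^3/4 + 75*v^2/8 + 10*v + 15/8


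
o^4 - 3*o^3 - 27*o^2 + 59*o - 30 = (o - 6)*(o - 1)^2*(o + 5)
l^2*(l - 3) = l^3 - 3*l^2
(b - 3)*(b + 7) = b^2 + 4*b - 21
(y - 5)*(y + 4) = y^2 - y - 20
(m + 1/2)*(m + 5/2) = m^2 + 3*m + 5/4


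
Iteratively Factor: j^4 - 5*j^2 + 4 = (j + 2)*(j^3 - 2*j^2 - j + 2) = (j + 1)*(j + 2)*(j^2 - 3*j + 2) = (j - 2)*(j + 1)*(j + 2)*(j - 1)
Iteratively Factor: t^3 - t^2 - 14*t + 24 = (t + 4)*(t^2 - 5*t + 6) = (t - 2)*(t + 4)*(t - 3)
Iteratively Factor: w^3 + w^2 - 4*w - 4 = (w + 1)*(w^2 - 4) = (w - 2)*(w + 1)*(w + 2)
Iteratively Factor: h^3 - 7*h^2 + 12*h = (h - 4)*(h^2 - 3*h) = (h - 4)*(h - 3)*(h)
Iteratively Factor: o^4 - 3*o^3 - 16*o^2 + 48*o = (o)*(o^3 - 3*o^2 - 16*o + 48) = o*(o - 3)*(o^2 - 16) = o*(o - 3)*(o + 4)*(o - 4)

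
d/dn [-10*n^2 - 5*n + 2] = -20*n - 5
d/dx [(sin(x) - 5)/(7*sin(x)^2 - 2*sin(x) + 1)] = (-7*sin(x)^2 + 70*sin(x) - 9)*cos(x)/(7*sin(x)^2 - 2*sin(x) + 1)^2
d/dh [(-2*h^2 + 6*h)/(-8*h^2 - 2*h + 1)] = 2*(26*h^2 - 2*h + 3)/(64*h^4 + 32*h^3 - 12*h^2 - 4*h + 1)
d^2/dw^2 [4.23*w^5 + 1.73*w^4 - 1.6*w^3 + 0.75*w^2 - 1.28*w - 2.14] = 84.6*w^3 + 20.76*w^2 - 9.6*w + 1.5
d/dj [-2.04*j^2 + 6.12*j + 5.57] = 6.12 - 4.08*j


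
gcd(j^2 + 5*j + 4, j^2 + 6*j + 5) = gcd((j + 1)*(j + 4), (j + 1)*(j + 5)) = j + 1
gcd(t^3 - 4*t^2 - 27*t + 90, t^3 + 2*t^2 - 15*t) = t^2 + 2*t - 15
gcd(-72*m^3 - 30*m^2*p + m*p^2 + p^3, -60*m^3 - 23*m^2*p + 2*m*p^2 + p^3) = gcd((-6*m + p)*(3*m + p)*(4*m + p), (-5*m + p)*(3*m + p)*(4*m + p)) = 12*m^2 + 7*m*p + p^2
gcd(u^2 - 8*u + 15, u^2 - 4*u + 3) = u - 3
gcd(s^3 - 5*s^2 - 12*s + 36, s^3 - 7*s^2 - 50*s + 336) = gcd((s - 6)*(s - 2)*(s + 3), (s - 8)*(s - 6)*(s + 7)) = s - 6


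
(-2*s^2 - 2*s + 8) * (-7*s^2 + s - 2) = 14*s^4 + 12*s^3 - 54*s^2 + 12*s - 16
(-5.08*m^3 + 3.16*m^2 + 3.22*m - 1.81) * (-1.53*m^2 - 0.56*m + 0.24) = 7.7724*m^5 - 1.99*m^4 - 7.9154*m^3 + 1.7245*m^2 + 1.7864*m - 0.4344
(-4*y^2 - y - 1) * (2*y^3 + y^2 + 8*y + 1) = -8*y^5 - 6*y^4 - 35*y^3 - 13*y^2 - 9*y - 1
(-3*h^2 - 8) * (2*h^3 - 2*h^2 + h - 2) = -6*h^5 + 6*h^4 - 19*h^3 + 22*h^2 - 8*h + 16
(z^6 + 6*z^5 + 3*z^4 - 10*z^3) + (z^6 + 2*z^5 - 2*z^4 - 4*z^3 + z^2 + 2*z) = 2*z^6 + 8*z^5 + z^4 - 14*z^3 + z^2 + 2*z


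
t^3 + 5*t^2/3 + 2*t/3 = t*(t + 2/3)*(t + 1)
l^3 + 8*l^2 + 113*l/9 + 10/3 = (l + 1/3)*(l + 5/3)*(l + 6)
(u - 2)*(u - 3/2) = u^2 - 7*u/2 + 3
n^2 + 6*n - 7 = (n - 1)*(n + 7)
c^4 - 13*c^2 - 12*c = c*(c - 4)*(c + 1)*(c + 3)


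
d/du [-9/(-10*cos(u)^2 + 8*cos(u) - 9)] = 36*(5*cos(u) - 2)*sin(u)/(10*cos(u)^2 - 8*cos(u) + 9)^2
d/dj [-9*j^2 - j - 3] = -18*j - 1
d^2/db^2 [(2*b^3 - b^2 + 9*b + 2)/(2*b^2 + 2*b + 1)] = 2*(44*b^3 + 42*b^2 - 24*b - 15)/(8*b^6 + 24*b^5 + 36*b^4 + 32*b^3 + 18*b^2 + 6*b + 1)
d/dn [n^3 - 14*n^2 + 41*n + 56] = 3*n^2 - 28*n + 41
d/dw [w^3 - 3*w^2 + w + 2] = 3*w^2 - 6*w + 1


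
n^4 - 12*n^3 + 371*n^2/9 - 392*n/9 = n*(n - 7)*(n - 8/3)*(n - 7/3)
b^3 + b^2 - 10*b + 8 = (b - 2)*(b - 1)*(b + 4)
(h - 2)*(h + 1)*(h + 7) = h^3 + 6*h^2 - 9*h - 14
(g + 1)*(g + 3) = g^2 + 4*g + 3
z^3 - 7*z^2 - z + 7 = (z - 7)*(z - 1)*(z + 1)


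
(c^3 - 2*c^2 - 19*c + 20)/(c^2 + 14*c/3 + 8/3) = 3*(c^2 - 6*c + 5)/(3*c + 2)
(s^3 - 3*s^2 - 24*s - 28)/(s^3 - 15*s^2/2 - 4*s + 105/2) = 2*(s^2 + 4*s + 4)/(2*s^2 - s - 15)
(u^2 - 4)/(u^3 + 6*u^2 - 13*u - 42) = (u - 2)/(u^2 + 4*u - 21)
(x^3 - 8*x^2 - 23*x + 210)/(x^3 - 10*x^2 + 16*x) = (x^3 - 8*x^2 - 23*x + 210)/(x*(x^2 - 10*x + 16))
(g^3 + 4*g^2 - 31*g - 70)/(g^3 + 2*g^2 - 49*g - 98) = (g - 5)/(g - 7)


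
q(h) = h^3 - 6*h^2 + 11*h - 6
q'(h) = 3*h^2 - 12*h + 11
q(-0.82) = -19.61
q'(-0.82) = 22.86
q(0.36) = -2.77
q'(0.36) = 7.07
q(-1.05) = -25.32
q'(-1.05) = 26.91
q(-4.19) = -230.99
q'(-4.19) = 113.95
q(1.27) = 0.34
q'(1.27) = 0.60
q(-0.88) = -21.01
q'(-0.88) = 23.88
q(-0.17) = -8.05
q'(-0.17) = 13.13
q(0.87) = -0.31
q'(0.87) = 2.83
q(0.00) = -6.00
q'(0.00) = 11.00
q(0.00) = -6.00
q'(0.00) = 11.00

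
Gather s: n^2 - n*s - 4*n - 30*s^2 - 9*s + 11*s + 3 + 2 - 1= n^2 - 4*n - 30*s^2 + s*(2 - n) + 4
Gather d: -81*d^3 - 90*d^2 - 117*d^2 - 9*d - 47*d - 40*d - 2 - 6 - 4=-81*d^3 - 207*d^2 - 96*d - 12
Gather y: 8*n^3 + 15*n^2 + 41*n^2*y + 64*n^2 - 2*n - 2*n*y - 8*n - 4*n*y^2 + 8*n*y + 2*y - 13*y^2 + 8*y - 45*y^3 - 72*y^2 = 8*n^3 + 79*n^2 - 10*n - 45*y^3 + y^2*(-4*n - 85) + y*(41*n^2 + 6*n + 10)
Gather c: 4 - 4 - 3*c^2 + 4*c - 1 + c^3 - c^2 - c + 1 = c^3 - 4*c^2 + 3*c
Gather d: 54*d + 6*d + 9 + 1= 60*d + 10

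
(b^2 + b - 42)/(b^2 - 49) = (b - 6)/(b - 7)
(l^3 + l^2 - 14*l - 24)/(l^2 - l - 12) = l + 2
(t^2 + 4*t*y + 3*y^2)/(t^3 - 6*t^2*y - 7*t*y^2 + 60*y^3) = (t + y)/(t^2 - 9*t*y + 20*y^2)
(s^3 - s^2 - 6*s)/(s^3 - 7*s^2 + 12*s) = (s + 2)/(s - 4)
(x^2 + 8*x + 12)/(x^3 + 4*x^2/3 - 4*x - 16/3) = 3*(x + 6)/(3*x^2 - 2*x - 8)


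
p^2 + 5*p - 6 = (p - 1)*(p + 6)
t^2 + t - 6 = (t - 2)*(t + 3)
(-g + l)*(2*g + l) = -2*g^2 + g*l + l^2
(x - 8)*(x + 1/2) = x^2 - 15*x/2 - 4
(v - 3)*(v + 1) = v^2 - 2*v - 3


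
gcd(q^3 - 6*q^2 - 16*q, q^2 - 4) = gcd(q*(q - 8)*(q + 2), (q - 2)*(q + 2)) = q + 2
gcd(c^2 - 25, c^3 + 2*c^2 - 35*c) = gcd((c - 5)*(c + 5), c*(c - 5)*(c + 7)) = c - 5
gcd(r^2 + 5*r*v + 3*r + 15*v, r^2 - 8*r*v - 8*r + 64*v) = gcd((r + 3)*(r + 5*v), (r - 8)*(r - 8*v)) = 1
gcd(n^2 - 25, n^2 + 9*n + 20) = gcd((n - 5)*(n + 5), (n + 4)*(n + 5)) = n + 5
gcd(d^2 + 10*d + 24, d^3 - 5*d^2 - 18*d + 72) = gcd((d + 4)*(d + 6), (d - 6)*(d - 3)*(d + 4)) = d + 4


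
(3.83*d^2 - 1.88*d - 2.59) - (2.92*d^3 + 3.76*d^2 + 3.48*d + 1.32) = -2.92*d^3 + 0.0700000000000003*d^2 - 5.36*d - 3.91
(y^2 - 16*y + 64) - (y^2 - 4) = 68 - 16*y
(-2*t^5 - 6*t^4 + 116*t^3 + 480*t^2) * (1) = -2*t^5 - 6*t^4 + 116*t^3 + 480*t^2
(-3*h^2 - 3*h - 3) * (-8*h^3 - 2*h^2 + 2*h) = 24*h^5 + 30*h^4 + 24*h^3 - 6*h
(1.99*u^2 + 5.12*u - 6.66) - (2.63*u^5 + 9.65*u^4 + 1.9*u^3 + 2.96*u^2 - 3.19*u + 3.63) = -2.63*u^5 - 9.65*u^4 - 1.9*u^3 - 0.97*u^2 + 8.31*u - 10.29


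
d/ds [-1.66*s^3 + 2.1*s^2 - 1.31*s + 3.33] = -4.98*s^2 + 4.2*s - 1.31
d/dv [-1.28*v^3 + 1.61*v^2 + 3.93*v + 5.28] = -3.84*v^2 + 3.22*v + 3.93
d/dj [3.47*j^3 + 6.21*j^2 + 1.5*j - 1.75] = 10.41*j^2 + 12.42*j + 1.5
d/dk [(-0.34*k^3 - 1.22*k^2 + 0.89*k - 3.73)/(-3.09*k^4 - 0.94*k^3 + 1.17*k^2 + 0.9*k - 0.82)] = (-1.0506*k^6 - 7.5396*k^5 + 6.7057*k^4 - 45.0416*k^3 - 11.8215*k^2 + 10.729*k + 2.6272)/(9.5481*k^8 + 5.8092*k^7 - 6.347*k^6 - 7.7616*k^5 + 4.7445*k^4 + 3.6476*k^3 - 1.1088*k^2 - 1.476*k + 0.6724)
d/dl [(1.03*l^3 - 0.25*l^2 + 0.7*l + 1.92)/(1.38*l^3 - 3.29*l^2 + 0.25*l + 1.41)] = (-3.0437*l^4 - 1.417*l^3 - 1.3514*l^2 + 11.9286*l + 0.507)/(1.9044*l^6 - 9.0804*l^5 + 11.5141*l^4 + 2.2466*l^3 - 9.2153*l^2 + 0.705*l + 1.9881)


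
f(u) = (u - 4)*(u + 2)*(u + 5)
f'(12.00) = 486.00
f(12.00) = 1904.00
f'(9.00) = 279.00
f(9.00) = 770.00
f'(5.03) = 88.08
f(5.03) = 72.63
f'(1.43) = -3.29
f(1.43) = -56.68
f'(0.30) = -15.93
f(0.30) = -45.10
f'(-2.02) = -17.88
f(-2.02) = 0.36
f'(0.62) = -13.13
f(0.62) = -49.77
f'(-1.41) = -20.50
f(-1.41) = -11.46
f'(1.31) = -4.99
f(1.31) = -56.18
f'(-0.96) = -21.00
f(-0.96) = -20.84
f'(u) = (u - 4)*(u + 2) + (u - 4)*(u + 5) + (u + 2)*(u + 5)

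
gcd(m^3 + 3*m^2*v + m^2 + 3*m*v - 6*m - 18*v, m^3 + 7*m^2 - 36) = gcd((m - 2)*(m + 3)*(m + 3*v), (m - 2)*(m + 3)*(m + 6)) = m^2 + m - 6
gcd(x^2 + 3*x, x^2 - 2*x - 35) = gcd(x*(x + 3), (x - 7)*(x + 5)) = 1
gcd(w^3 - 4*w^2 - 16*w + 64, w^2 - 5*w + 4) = w - 4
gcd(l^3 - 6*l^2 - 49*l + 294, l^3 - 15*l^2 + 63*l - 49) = l - 7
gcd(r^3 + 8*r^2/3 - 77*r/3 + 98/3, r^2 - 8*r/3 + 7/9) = r - 7/3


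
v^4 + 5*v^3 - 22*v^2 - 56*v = v*(v - 4)*(v + 2)*(v + 7)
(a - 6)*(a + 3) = a^2 - 3*a - 18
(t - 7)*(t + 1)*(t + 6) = t^3 - 43*t - 42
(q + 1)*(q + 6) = q^2 + 7*q + 6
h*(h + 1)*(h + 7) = h^3 + 8*h^2 + 7*h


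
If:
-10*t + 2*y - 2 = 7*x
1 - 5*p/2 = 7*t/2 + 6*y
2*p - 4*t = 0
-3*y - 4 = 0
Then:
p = 36/17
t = 18/17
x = -778/357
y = -4/3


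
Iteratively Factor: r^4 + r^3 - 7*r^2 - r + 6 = (r - 1)*(r^3 + 2*r^2 - 5*r - 6) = (r - 2)*(r - 1)*(r^2 + 4*r + 3) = (r - 2)*(r - 1)*(r + 3)*(r + 1)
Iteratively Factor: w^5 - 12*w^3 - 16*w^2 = (w)*(w^4 - 12*w^2 - 16*w) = w*(w + 2)*(w^3 - 2*w^2 - 8*w) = w*(w + 2)^2*(w^2 - 4*w) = w*(w - 4)*(w + 2)^2*(w)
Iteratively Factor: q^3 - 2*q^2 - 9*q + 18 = (q - 2)*(q^2 - 9) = (q - 2)*(q + 3)*(q - 3)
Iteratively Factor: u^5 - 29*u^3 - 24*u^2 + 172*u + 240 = (u - 3)*(u^4 + 3*u^3 - 20*u^2 - 84*u - 80) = (u - 3)*(u + 2)*(u^3 + u^2 - 22*u - 40) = (u - 5)*(u - 3)*(u + 2)*(u^2 + 6*u + 8) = (u - 5)*(u - 3)*(u + 2)*(u + 4)*(u + 2)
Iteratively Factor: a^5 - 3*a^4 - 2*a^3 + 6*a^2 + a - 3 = (a + 1)*(a^4 - 4*a^3 + 2*a^2 + 4*a - 3) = (a + 1)^2*(a^3 - 5*a^2 + 7*a - 3) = (a - 1)*(a + 1)^2*(a^2 - 4*a + 3) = (a - 3)*(a - 1)*(a + 1)^2*(a - 1)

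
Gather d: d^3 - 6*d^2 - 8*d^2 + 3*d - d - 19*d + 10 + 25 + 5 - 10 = d^3 - 14*d^2 - 17*d + 30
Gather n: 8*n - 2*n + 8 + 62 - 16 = 6*n + 54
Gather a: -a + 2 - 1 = 1 - a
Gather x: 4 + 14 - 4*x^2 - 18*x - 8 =-4*x^2 - 18*x + 10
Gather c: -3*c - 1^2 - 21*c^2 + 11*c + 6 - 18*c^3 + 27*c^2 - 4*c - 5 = -18*c^3 + 6*c^2 + 4*c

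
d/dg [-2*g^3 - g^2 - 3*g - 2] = -6*g^2 - 2*g - 3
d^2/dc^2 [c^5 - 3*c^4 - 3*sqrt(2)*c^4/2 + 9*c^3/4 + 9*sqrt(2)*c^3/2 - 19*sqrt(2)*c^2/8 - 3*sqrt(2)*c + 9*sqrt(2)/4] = 20*c^3 - 36*c^2 - 18*sqrt(2)*c^2 + 27*c/2 + 27*sqrt(2)*c - 19*sqrt(2)/4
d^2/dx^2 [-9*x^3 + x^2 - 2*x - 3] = 2 - 54*x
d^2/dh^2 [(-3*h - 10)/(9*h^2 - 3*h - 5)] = 18*(9*(h + 1)*(-9*h^2 + 3*h + 5) + (3*h + 10)*(6*h - 1)^2)/(-9*h^2 + 3*h + 5)^3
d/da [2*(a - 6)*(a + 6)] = 4*a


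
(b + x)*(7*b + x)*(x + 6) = 7*b^2*x + 42*b^2 + 8*b*x^2 + 48*b*x + x^3 + 6*x^2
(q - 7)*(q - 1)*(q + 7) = q^3 - q^2 - 49*q + 49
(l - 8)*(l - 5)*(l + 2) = l^3 - 11*l^2 + 14*l + 80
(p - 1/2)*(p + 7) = p^2 + 13*p/2 - 7/2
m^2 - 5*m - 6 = (m - 6)*(m + 1)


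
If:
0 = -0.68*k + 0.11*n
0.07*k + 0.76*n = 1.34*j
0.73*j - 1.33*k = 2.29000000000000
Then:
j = 6.43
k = 1.81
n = 11.17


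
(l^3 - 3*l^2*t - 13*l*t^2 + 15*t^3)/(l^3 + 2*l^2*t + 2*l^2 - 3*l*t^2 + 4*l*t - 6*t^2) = (l - 5*t)/(l + 2)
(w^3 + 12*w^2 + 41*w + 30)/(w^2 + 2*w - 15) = (w^2 + 7*w + 6)/(w - 3)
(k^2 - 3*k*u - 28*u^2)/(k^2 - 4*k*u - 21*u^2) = (k + 4*u)/(k + 3*u)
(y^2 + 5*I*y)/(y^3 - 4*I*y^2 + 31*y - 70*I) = y/(y^2 - 9*I*y - 14)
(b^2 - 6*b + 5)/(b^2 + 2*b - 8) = (b^2 - 6*b + 5)/(b^2 + 2*b - 8)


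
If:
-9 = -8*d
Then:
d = 9/8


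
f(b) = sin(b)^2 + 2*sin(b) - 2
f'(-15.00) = -0.53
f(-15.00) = -2.88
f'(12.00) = 0.78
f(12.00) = -2.79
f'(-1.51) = 0.00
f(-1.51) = -3.00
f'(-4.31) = -1.50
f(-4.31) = 0.69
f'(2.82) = -2.50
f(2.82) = -1.27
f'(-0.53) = 0.85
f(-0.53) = -2.76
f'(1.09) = 1.75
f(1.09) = 0.56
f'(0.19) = 2.33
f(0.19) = -1.59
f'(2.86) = -2.46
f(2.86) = -1.37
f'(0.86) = 2.29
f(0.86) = 0.09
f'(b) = 2*sin(b)*cos(b) + 2*cos(b)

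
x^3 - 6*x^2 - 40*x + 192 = (x - 8)*(x - 4)*(x + 6)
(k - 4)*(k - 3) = k^2 - 7*k + 12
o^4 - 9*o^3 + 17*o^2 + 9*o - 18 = (o - 6)*(o - 3)*(o - 1)*(o + 1)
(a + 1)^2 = a^2 + 2*a + 1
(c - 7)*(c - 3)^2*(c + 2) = c^4 - 11*c^3 + 25*c^2 + 39*c - 126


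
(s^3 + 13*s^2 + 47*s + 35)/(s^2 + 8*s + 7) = s + 5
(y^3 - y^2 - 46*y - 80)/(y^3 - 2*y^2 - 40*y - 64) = (y + 5)/(y + 4)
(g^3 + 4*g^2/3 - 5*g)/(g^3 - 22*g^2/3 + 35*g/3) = (3*g^2 + 4*g - 15)/(3*g^2 - 22*g + 35)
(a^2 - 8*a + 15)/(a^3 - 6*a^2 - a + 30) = 1/(a + 2)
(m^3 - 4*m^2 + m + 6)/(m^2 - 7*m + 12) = (m^2 - m - 2)/(m - 4)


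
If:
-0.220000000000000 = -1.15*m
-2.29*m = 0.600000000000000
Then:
No Solution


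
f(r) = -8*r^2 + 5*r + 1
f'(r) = 5 - 16*r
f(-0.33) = -1.52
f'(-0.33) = 10.28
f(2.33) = -30.78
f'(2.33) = -32.28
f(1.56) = -10.67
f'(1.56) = -19.96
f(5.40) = -205.28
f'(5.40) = -81.40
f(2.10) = -23.78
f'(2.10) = -28.60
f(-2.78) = -74.73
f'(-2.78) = 49.48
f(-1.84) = -35.28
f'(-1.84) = 34.44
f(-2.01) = -41.37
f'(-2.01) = 37.16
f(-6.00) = -317.00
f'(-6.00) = 101.00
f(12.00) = -1091.00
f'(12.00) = -187.00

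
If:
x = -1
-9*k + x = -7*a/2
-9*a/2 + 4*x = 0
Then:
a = -8/9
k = -37/81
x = -1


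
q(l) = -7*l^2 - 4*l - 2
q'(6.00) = -88.00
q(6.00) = -278.00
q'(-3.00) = 38.00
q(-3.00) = -53.00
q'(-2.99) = 37.86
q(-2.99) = -52.62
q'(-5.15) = 68.10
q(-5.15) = -167.06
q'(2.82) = -43.48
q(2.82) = -68.95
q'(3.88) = -58.32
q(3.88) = -122.90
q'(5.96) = -87.44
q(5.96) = -274.49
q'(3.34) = -50.76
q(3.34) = -93.45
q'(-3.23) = 41.22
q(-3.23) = -62.11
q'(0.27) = -7.78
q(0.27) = -3.59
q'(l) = -14*l - 4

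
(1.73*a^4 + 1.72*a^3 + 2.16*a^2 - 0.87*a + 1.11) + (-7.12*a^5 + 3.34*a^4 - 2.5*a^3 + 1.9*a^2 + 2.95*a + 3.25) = -7.12*a^5 + 5.07*a^4 - 0.78*a^3 + 4.06*a^2 + 2.08*a + 4.36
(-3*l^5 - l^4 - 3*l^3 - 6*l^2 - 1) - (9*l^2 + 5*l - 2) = -3*l^5 - l^4 - 3*l^3 - 15*l^2 - 5*l + 1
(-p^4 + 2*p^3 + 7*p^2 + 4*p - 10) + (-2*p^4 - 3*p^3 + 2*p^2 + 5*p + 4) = -3*p^4 - p^3 + 9*p^2 + 9*p - 6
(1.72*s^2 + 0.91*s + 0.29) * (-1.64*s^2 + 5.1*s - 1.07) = -2.8208*s^4 + 7.2796*s^3 + 2.325*s^2 + 0.5053*s - 0.3103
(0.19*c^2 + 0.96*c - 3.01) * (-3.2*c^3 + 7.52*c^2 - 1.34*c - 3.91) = -0.608*c^5 - 1.6432*c^4 + 16.5966*c^3 - 24.6645*c^2 + 0.2798*c + 11.7691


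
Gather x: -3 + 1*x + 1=x - 2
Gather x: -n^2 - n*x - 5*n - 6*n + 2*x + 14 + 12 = -n^2 - 11*n + x*(2 - n) + 26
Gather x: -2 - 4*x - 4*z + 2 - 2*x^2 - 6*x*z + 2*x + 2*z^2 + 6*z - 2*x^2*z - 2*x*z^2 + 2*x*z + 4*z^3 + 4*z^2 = x^2*(-2*z - 2) + x*(-2*z^2 - 4*z - 2) + 4*z^3 + 6*z^2 + 2*z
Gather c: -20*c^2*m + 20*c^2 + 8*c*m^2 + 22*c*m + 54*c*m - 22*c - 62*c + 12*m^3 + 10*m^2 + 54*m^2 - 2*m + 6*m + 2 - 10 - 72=c^2*(20 - 20*m) + c*(8*m^2 + 76*m - 84) + 12*m^3 + 64*m^2 + 4*m - 80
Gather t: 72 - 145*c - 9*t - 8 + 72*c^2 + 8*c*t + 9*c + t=72*c^2 - 136*c + t*(8*c - 8) + 64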